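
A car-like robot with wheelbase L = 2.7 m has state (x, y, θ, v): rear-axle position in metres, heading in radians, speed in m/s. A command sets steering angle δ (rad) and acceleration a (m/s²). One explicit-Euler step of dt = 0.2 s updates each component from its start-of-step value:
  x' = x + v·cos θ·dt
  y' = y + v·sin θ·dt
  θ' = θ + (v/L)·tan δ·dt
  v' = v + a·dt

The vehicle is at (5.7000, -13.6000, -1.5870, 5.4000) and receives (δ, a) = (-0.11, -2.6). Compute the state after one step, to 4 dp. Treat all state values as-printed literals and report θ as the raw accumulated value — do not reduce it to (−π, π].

x' = 5.7000 + 5.4000·cos(-1.5870)·0.2 = 5.6825
y' = -13.6000 + 5.4000·sin(-1.5870)·0.2 = -14.6799
θ' = -1.5870 + (5.4000/2.7)·tan(-0.11)·0.2 = -1.6312
v' = 5.4000 − 2.6000·0.2 = 4.8800

(5.6825, -14.6799, -1.6312, 4.8800)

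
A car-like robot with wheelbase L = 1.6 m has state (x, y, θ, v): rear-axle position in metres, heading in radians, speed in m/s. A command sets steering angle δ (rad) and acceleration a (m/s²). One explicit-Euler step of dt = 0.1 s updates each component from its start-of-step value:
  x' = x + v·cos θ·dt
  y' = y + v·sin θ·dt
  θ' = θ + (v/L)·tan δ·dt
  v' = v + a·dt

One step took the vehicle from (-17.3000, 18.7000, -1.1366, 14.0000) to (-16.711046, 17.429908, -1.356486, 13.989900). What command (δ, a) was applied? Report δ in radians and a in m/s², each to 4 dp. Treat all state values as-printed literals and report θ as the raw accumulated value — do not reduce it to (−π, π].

a = (v'−v)/dt = (-0.010100)/0.1 = -0.1010
Δθ = θ'−θ = -0.219886;  (v·dt/L) = 14.0000·0.1/1.6 = 0.875000
tan δ = Δθ·L/(v·dt) = -0.251298  →  δ = -0.2462

δ = -0.2462, a = -0.1010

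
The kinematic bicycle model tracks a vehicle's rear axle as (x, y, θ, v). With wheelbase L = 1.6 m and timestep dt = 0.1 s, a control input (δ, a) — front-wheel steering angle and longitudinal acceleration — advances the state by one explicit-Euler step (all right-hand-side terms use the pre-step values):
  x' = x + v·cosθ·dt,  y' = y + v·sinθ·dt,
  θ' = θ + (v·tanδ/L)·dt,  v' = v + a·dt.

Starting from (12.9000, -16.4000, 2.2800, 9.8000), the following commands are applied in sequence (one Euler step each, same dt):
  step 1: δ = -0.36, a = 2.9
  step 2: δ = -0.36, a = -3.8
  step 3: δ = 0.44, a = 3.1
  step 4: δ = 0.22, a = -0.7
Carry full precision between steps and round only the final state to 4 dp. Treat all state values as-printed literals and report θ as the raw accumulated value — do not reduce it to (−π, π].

after step 1 (δ=-0.36, a=2.9): (12.261795, -15.656297, 2.049453, 10.090000)
after step 2 (δ=-0.36, a=-3.8): (11.797062, -14.760694, 1.812084, 9.710000)
after step 3 (δ=0.44, a=3.1): (11.565038, -13.817823, 2.097789, 10.020000)
after step 4 (δ=0.22, a=-0.7): (11.061096, -12.951771, 2.237831, 9.950000)

(11.0611, -12.9518, 2.2378, 9.9500)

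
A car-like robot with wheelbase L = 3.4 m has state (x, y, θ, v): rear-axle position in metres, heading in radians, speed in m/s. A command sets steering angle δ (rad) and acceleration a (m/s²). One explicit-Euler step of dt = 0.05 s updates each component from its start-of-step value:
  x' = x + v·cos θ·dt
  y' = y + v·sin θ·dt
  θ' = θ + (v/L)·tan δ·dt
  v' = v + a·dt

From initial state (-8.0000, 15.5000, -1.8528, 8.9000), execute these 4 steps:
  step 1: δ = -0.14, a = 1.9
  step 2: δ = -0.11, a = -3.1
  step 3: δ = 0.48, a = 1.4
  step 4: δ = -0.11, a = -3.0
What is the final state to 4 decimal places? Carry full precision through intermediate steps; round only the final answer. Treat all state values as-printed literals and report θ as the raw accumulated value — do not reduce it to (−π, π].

(-8.5030, 13.7908, -1.8326, 8.7600)

after step 1 (δ=-0.14, a=1.9): (-8.123835, 15.072578, -1.871244, 8.995000)
after step 2 (δ=-0.11, a=-3.1): (-8.256938, 14.642975, -1.885854, 8.840000)
after step 3 (δ=0.48, a=1.4): (-8.393901, 14.222730, -1.818174, 8.910000)
after step 4 (δ=-0.11, a=-3.0): (-8.502987, 13.790792, -1.832646, 8.760000)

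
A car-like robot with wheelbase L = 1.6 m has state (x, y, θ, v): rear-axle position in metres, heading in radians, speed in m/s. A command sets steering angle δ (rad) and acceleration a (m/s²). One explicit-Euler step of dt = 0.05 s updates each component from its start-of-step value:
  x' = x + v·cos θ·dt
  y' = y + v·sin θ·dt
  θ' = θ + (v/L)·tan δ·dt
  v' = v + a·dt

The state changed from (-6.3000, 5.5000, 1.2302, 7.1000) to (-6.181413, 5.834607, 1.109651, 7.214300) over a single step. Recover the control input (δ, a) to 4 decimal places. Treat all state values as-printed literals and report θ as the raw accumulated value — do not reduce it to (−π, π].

δ = -0.4977, a = 2.2860

a = (v'−v)/dt = (0.114300)/0.05 = 2.2860
Δθ = θ'−θ = -0.120549;  (v·dt/L) = 7.1000·0.05/1.6 = 0.221875
tan δ = Δθ·L/(v·dt) = -0.543319  →  δ = -0.4977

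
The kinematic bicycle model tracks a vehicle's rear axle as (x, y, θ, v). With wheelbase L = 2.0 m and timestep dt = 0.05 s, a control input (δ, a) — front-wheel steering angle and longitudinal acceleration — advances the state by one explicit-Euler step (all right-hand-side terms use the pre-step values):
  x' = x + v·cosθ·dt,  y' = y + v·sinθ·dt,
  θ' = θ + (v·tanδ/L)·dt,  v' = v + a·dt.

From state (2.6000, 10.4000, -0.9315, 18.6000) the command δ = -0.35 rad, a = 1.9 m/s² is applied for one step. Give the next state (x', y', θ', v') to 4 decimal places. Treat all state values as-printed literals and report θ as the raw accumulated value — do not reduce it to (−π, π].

x' = 2.6000 + 18.6000·cos(-0.9315)·0.05 = 3.1549
y' = 10.4000 + 18.6000·sin(-0.9315)·0.05 = 9.6537
θ' = -0.9315 + (18.6000/2.0)·tan(-0.35)·0.05 = -1.1012
v' = 18.6000 + 1.9000·0.05 = 18.6950

(3.1549, 9.6537, -1.1012, 18.6950)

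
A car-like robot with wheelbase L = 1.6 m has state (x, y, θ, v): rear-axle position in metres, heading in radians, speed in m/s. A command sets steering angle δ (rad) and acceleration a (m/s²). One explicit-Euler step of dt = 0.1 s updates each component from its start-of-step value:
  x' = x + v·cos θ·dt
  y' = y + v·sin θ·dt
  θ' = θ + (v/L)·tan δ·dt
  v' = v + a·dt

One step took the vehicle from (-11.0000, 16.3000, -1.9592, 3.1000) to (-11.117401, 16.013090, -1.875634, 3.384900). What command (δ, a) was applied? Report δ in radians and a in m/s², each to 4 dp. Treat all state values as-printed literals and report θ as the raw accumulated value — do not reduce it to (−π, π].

δ = 0.4072, a = 2.8490

a = (v'−v)/dt = (0.284900)/0.1 = 2.8490
Δθ = θ'−θ = 0.083566;  (v·dt/L) = 3.1000·0.1/1.6 = 0.193750
tan δ = Δθ·L/(v·dt) = 0.431308  →  δ = 0.4072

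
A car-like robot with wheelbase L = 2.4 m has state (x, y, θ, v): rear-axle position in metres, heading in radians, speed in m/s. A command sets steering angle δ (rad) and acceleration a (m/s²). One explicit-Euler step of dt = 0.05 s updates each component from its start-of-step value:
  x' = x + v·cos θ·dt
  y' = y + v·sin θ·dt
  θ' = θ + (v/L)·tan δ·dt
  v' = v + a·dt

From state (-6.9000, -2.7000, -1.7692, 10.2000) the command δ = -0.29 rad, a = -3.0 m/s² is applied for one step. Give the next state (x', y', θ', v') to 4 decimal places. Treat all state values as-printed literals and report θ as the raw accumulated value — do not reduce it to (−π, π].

x' = -6.9000 + 10.2000·cos(-1.7692)·0.05 = -7.0005
y' = -2.7000 + 10.2000·sin(-1.7692)·0.05 = -3.2000
θ' = -1.7692 + (10.2000/2.4)·tan(-0.29)·0.05 = -1.8326
v' = 10.2000 − 3.0000·0.05 = 10.0500

(-7.0005, -3.2000, -1.8326, 10.0500)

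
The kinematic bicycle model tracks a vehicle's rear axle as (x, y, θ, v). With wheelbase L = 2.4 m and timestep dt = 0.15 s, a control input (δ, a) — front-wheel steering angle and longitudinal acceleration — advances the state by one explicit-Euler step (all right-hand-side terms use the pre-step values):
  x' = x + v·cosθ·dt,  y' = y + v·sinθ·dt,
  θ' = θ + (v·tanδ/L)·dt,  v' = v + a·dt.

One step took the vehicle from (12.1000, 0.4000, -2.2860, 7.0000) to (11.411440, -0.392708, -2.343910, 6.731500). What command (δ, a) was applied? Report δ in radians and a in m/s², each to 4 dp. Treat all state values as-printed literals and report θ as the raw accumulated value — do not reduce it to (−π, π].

a = (v'−v)/dt = (-0.268500)/0.15 = -1.7900
Δθ = θ'−θ = -0.057910;  (v·dt/L) = 7.0000·0.15/2.4 = 0.437500
tan δ = Δθ·L/(v·dt) = -0.132366  →  δ = -0.1316

δ = -0.1316, a = -1.7900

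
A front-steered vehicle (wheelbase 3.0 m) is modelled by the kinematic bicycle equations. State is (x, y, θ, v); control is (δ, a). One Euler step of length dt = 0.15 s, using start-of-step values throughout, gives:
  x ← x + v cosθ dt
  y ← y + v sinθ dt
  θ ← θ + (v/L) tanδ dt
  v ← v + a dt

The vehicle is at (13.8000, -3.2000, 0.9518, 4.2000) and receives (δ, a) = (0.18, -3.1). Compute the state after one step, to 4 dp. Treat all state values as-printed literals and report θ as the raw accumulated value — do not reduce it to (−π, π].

(14.1655, -2.6869, 0.9900, 3.7350)

x' = 13.8000 + 4.2000·cos(0.9518)·0.15 = 14.1655
y' = -3.2000 + 4.2000·sin(0.9518)·0.15 = -2.6869
θ' = 0.9518 + (4.2000/3.0)·tan(0.18)·0.15 = 0.9900
v' = 4.2000 − 3.1000·0.15 = 3.7350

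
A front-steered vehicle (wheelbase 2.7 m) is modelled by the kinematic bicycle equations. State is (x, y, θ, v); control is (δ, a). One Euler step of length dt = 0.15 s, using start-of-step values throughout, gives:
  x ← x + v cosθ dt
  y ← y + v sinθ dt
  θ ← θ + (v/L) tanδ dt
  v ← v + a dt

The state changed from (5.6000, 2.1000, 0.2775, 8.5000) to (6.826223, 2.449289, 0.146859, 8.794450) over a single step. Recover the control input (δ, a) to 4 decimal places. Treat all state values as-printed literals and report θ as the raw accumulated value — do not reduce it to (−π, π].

δ = -0.2699, a = 1.9630

a = (v'−v)/dt = (0.294450)/0.15 = 1.9630
Δθ = θ'−θ = -0.130641;  (v·dt/L) = 8.5000·0.15/2.7 = 0.472222
tan δ = Δθ·L/(v·dt) = -0.276652  →  δ = -0.2699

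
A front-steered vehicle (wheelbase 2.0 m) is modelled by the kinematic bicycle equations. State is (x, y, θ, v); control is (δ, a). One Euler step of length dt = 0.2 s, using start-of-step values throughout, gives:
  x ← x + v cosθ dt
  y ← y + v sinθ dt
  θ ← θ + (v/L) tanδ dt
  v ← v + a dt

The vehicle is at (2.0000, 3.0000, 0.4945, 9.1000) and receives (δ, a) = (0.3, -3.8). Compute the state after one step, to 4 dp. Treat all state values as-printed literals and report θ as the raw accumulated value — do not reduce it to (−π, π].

(3.6020, 3.8638, 0.7760, 8.3400)

x' = 2.0000 + 9.1000·cos(0.4945)·0.2 = 3.6020
y' = 3.0000 + 9.1000·sin(0.4945)·0.2 = 3.8638
θ' = 0.4945 + (9.1000/2.0)·tan(0.3)·0.2 = 0.7760
v' = 9.1000 − 3.8000·0.2 = 8.3400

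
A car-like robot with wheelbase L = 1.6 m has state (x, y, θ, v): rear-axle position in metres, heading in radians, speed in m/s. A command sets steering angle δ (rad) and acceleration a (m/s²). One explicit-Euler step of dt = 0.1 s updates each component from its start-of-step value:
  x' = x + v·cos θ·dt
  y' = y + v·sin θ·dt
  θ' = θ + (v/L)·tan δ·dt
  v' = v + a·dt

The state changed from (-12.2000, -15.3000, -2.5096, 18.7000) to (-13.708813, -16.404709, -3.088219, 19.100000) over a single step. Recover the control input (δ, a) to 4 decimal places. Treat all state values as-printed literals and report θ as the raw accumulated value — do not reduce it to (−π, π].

a = (v'−v)/dt = (0.400000)/0.1 = 4.0000
Δθ = θ'−θ = -0.578619;  (v·dt/L) = 18.7000·0.1/1.6 = 1.168750
tan δ = Δθ·L/(v·dt) = -0.495075  →  δ = -0.4597

δ = -0.4597, a = 4.0000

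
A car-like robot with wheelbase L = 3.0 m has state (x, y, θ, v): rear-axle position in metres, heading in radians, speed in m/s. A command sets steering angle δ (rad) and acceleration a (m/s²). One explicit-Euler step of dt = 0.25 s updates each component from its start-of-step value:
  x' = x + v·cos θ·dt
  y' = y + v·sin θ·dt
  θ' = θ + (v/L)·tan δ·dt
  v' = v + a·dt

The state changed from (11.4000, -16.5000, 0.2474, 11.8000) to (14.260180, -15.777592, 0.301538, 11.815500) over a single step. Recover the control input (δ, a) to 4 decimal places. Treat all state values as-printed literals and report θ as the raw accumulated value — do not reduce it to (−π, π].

a = (v'−v)/dt = (0.015500)/0.25 = 0.0620
Δθ = θ'−θ = 0.054138;  (v·dt/L) = 11.8000·0.25/3.0 = 0.983333
tan δ = Δθ·L/(v·dt) = 0.055056  →  δ = 0.0550

δ = 0.0550, a = 0.0620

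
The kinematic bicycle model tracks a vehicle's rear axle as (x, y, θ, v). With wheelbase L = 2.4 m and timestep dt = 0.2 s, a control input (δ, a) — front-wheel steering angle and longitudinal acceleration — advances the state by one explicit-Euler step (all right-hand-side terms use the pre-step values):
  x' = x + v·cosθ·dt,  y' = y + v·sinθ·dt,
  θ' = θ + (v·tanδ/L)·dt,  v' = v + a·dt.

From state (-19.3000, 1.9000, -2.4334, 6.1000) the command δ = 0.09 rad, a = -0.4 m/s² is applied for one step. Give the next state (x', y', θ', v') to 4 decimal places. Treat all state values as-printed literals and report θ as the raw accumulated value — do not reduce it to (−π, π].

(-20.2266, 1.1064, -2.3875, 6.0200)

x' = -19.3000 + 6.1000·cos(-2.4334)·0.2 = -20.2266
y' = 1.9000 + 6.1000·sin(-2.4334)·0.2 = 1.1064
θ' = -2.4334 + (6.1000/2.4)·tan(0.09)·0.2 = -2.3875
v' = 6.1000 − 0.4000·0.2 = 6.0200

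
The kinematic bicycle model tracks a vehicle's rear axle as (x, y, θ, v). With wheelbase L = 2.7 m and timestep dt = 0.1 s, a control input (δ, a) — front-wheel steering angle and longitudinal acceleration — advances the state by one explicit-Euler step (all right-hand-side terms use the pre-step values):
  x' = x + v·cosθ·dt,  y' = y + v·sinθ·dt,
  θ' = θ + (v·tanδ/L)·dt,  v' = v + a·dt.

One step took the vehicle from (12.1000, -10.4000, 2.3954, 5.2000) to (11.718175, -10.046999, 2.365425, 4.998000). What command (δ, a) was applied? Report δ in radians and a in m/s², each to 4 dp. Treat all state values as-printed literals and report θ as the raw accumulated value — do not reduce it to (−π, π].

a = (v'−v)/dt = (-0.202000)/0.1 = -2.0200
Δθ = θ'−θ = -0.029975;  (v·dt/L) = 5.2000·0.1/2.7 = 0.192593
tan δ = Δθ·L/(v·dt) = -0.155639  →  δ = -0.1544

δ = -0.1544, a = -2.0200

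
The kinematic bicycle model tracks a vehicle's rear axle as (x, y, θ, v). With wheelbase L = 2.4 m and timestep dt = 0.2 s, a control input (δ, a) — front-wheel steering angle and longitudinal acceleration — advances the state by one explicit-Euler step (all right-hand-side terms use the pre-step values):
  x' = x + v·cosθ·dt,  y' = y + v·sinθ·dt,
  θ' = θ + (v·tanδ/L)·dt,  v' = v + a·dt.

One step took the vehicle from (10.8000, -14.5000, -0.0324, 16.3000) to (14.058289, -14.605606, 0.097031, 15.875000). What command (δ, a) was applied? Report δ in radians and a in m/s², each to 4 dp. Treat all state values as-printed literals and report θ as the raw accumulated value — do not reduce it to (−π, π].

δ = 0.0950, a = -2.1250

a = (v'−v)/dt = (-0.425000)/0.2 = -2.1250
Δθ = θ'−θ = 0.129431;  (v·dt/L) = 16.3000·0.2/2.4 = 1.358333
tan δ = Δθ·L/(v·dt) = 0.095287  →  δ = 0.0950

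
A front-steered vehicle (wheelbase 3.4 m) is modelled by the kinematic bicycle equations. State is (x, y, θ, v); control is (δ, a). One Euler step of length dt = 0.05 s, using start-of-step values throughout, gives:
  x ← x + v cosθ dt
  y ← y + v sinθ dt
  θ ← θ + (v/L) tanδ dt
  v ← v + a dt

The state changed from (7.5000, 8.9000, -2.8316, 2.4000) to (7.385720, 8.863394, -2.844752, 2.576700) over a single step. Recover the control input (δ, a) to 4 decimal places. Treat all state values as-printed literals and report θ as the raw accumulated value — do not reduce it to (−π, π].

a = (v'−v)/dt = (0.176700)/0.05 = 3.5340
Δθ = θ'−θ = -0.013152;  (v·dt/L) = 2.4000·0.05/3.4 = 0.035294
tan δ = Δθ·L/(v·dt) = -0.372640  →  δ = -0.3567

δ = -0.3567, a = 3.5340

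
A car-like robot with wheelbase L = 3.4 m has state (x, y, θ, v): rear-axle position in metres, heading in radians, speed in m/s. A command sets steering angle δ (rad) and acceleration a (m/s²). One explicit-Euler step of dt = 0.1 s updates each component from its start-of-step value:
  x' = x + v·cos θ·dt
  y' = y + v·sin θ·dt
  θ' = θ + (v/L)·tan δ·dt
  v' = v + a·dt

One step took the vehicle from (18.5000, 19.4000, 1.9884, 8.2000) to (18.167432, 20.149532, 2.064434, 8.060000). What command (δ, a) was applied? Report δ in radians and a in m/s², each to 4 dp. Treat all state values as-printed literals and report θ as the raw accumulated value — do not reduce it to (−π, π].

a = (v'−v)/dt = (-0.140000)/0.1 = -1.4000
Δθ = θ'−θ = 0.076034;  (v·dt/L) = 8.2000·0.1/3.4 = 0.241176
tan δ = Δθ·L/(v·dt) = 0.315263  →  δ = 0.3054

δ = 0.3054, a = -1.4000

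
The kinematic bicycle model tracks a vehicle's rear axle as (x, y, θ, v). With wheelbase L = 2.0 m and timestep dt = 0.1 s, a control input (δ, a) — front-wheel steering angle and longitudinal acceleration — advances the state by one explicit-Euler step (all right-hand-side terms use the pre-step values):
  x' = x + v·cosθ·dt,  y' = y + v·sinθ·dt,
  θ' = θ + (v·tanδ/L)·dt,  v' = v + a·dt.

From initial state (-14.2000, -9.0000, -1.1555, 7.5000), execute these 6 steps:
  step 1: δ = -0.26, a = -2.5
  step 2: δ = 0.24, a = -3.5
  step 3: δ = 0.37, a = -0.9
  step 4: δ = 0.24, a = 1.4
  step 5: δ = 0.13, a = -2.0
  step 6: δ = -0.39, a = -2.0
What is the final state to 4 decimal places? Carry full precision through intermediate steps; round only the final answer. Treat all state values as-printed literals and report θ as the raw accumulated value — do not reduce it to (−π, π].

(-12.2299, -12.6901, -1.0427, 6.5500)

after step 1 (δ=-0.26, a=-2.5): (-13.897404, -9.686248, -1.255258, 7.250000)
after step 2 (δ=0.24, a=-3.5): (-13.672416, -10.375454, -1.166548, 6.900000)
after step 3 (δ=0.37, a=-0.9): (-13.401020, -11.009839, -1.032735, 6.810000)
after step 4 (δ=0.24, a=1.4): (-13.052027, -11.594616, -0.949409, 6.950000)
after step 5 (δ=0.13, a=-2.0): (-12.647423, -12.159701, -0.903978, 6.750000)
after step 6 (δ=-0.39, a=-2.0): (-12.229943, -12.690112, -1.042709, 6.550000)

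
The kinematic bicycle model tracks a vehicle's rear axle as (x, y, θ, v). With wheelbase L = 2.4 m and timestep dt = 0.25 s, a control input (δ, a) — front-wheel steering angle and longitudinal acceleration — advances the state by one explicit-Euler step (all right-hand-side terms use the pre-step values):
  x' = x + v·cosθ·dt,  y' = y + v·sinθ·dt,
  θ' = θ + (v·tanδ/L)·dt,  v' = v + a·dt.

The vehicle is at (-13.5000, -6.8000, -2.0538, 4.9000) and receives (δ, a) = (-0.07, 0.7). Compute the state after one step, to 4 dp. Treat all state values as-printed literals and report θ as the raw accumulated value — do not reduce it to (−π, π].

(-14.0689, -7.8849, -2.0896, 5.0750)

x' = -13.5000 + 4.9000·cos(-2.0538)·0.25 = -14.0689
y' = -6.8000 + 4.9000·sin(-2.0538)·0.25 = -7.8849
θ' = -2.0538 + (4.9000/2.4)·tan(-0.07)·0.25 = -2.0896
v' = 4.9000 + 0.7000·0.25 = 5.0750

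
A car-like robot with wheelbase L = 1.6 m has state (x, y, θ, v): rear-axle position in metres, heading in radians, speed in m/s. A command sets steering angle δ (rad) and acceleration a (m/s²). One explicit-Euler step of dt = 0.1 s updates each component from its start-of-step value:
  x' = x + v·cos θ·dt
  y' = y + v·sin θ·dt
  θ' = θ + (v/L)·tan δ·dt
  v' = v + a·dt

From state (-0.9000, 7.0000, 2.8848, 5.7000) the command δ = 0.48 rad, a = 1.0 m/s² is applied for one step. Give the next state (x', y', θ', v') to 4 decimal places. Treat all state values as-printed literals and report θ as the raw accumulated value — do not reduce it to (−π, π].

(-1.4513, 7.1448, 3.0703, 5.8000)

x' = -0.9000 + 5.7000·cos(2.8848)·0.1 = -1.4513
y' = 7.0000 + 5.7000·sin(2.8848)·0.1 = 7.1448
θ' = 2.8848 + (5.7000/1.6)·tan(0.48)·0.1 = 3.0703
v' = 5.7000 + 1.0000·0.1 = 5.8000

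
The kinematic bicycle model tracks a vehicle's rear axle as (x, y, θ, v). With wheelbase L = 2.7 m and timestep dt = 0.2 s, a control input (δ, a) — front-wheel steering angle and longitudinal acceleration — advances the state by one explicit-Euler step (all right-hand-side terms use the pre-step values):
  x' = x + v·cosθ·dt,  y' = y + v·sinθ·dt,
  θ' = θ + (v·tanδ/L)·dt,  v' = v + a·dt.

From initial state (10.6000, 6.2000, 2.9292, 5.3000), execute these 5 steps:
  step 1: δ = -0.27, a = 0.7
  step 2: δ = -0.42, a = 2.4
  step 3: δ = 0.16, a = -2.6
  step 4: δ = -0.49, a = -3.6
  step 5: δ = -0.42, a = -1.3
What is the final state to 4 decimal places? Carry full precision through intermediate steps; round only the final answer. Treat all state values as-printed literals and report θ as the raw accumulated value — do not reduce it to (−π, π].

after step 1 (δ=-0.27, a=0.7): (9.563819, 6.423447, 2.820547, 5.440000)
after step 2 (δ=-0.42, a=2.4): (8.531409, 6.766776, 2.640595, 5.920000)
after step 3 (δ=0.16, a=-2.6): (7.492919, 7.335452, 2.711362, 5.400000)
after step 4 (δ=-0.49, a=-3.6): (6.511339, 7.785899, 2.498007, 4.680000)
after step 5 (δ=-0.42, a=-1.3): (5.762587, 8.347562, 2.343195, 4.420000)

(5.7626, 8.3476, 2.3432, 4.4200)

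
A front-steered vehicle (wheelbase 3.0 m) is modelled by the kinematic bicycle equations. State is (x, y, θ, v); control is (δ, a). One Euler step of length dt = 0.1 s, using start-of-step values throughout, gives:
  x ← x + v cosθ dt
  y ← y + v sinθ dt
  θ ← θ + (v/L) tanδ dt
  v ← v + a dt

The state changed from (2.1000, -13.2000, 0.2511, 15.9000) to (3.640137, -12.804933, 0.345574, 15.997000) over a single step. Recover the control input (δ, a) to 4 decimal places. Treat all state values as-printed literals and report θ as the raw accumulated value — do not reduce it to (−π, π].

a = (v'−v)/dt = (0.097000)/0.1 = 0.9700
Δθ = θ'−θ = 0.094474;  (v·dt/L) = 15.9000·0.1/3.0 = 0.530000
tan δ = Δθ·L/(v·dt) = 0.178253  →  δ = 0.1764

δ = 0.1764, a = 0.9700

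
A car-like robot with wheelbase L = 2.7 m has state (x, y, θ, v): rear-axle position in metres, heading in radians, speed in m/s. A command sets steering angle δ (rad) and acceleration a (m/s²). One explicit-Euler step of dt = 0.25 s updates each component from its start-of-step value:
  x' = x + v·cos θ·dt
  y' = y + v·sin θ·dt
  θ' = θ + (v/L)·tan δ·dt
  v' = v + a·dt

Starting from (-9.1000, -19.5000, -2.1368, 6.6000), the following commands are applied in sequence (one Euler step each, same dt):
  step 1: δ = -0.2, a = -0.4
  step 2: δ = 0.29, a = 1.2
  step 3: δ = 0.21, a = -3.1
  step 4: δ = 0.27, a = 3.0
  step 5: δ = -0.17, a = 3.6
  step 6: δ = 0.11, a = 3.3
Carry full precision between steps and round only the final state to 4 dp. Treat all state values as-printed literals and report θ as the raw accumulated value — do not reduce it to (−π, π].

(-13.3956, -28.4984, -1.8217, 8.5000)

after step 1 (δ=-0.2, a=-0.4): (-9.984834, -20.892684, -2.260678, 6.500000)
after step 2 (δ=0.29, a=1.2): (-11.019059, -22.146081, -2.081078, 6.800000)
after step 3 (δ=0.21, a=-3.1): (-11.849379, -23.629512, -1.946877, 6.025000)
after step 4 (δ=0.27, a=3.0): (-12.402591, -25.030492, -1.792482, 6.775000)
after step 5 (δ=-0.17, a=3.6): (-12.775004, -26.682793, -1.900165, 7.675000)
after step 6 (δ=0.11, a=3.3): (-13.395615, -28.498404, -1.821677, 8.500000)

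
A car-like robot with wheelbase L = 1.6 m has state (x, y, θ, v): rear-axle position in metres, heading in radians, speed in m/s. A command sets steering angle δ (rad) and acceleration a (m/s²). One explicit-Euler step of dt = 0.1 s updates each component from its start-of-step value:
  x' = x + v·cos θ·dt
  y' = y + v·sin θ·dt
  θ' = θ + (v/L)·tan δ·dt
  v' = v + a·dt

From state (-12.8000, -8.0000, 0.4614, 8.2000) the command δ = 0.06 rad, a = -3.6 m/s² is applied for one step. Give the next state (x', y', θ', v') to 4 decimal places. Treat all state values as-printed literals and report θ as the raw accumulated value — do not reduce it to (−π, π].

x' = -12.8000 + 8.2000·cos(0.4614)·0.1 = -12.0657
y' = -8.0000 + 8.2000·sin(0.4614)·0.1 = -7.6349
θ' = 0.4614 + (8.2000/1.6)·tan(0.06)·0.1 = 0.4922
v' = 8.2000 − 3.6000·0.1 = 7.8400

(-12.0657, -7.6349, 0.4922, 7.8400)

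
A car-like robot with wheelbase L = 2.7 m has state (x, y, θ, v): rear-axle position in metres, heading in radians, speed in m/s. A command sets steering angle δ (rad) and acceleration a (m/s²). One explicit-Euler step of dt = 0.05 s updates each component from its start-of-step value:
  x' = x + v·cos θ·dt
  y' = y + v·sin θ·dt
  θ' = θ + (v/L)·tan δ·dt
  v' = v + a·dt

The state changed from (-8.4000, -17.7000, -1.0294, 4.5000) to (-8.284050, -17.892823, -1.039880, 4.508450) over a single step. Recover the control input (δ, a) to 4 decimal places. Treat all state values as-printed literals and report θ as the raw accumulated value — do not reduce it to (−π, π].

δ = -0.1251, a = 0.1690

a = (v'−v)/dt = (0.008450)/0.05 = 0.1690
Δθ = θ'−θ = -0.010480;  (v·dt/L) = 4.5000·0.05/2.7 = 0.083333
tan δ = Δθ·L/(v·dt) = -0.125760  →  δ = -0.1251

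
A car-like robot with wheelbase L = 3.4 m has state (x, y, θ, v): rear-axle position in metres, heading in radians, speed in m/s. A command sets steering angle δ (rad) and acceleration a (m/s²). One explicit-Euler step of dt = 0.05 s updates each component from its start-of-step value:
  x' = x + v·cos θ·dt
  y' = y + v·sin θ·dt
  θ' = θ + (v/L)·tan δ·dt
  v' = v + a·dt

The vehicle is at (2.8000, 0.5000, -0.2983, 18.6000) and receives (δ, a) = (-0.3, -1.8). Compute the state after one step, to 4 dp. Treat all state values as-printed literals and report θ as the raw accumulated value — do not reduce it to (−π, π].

x' = 2.8000 + 18.6000·cos(-0.2983)·0.05 = 3.6889
y' = 0.5000 + 18.6000·sin(-0.2983)·0.05 = 0.2267
θ' = -0.2983 + (18.6000/3.4)·tan(-0.3)·0.05 = -0.3829
v' = 18.6000 − 1.8000·0.05 = 18.5100

(3.6889, 0.2267, -0.3829, 18.5100)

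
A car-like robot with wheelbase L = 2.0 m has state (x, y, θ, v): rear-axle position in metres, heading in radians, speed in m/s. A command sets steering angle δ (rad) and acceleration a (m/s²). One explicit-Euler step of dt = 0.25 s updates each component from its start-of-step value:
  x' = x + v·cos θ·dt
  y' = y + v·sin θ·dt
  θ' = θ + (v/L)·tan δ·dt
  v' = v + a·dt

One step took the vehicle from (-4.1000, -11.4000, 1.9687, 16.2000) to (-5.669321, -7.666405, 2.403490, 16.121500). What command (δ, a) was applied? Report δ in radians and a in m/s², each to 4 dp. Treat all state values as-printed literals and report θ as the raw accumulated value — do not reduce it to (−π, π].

δ = 0.2115, a = -0.3140

a = (v'−v)/dt = (-0.078500)/0.25 = -0.3140
Δθ = θ'−θ = 0.434790;  (v·dt/L) = 16.2000·0.25/2.0 = 2.025000
tan δ = Δθ·L/(v·dt) = 0.214711  →  δ = 0.2115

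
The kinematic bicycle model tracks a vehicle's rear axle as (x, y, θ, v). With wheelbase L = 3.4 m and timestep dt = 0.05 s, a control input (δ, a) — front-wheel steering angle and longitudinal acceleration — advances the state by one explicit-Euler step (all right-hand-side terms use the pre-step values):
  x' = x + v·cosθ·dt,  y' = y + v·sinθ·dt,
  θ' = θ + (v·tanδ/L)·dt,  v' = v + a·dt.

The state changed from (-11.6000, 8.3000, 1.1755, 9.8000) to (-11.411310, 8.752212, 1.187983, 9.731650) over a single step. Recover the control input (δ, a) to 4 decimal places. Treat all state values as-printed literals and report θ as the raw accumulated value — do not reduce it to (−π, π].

a = (v'−v)/dt = (-0.068350)/0.05 = -1.3670
Δθ = θ'−θ = 0.012483;  (v·dt/L) = 9.8000·0.05/3.4 = 0.144118
tan δ = Δθ·L/(v·dt) = 0.086617  →  δ = 0.0864

δ = 0.0864, a = -1.3670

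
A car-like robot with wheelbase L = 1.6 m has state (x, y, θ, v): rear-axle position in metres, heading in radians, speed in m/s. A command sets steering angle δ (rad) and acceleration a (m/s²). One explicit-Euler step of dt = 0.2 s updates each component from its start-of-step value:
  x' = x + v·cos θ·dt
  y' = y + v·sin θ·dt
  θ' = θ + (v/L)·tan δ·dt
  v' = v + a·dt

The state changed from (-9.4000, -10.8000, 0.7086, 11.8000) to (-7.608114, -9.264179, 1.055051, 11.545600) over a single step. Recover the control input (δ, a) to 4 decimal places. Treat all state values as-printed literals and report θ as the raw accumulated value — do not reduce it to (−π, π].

a = (v'−v)/dt = (-0.254400)/0.2 = -1.2720
Δθ = θ'−θ = 0.346451;  (v·dt/L) = 11.8000·0.2/1.6 = 1.475000
tan δ = Δθ·L/(v·dt) = 0.234882  →  δ = 0.2307

δ = 0.2307, a = -1.2720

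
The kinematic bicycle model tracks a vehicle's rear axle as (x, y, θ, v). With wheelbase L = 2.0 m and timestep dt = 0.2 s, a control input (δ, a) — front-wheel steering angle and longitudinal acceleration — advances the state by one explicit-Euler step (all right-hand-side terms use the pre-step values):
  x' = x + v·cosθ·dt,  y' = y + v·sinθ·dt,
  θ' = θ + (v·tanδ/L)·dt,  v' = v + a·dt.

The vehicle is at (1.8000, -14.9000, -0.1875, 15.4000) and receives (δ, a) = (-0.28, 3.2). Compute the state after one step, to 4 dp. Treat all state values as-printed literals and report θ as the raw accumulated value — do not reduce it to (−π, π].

x' = 1.8000 + 15.4000·cos(-0.1875)·0.2 = 4.8260
y' = -14.9000 + 15.4000·sin(-0.1875)·0.2 = -15.4741
θ' = -0.1875 + (15.4000/2.0)·tan(-0.28)·0.2 = -0.6303
v' = 15.4000 + 3.2000·0.2 = 16.0400

(4.8260, -15.4741, -0.6303, 16.0400)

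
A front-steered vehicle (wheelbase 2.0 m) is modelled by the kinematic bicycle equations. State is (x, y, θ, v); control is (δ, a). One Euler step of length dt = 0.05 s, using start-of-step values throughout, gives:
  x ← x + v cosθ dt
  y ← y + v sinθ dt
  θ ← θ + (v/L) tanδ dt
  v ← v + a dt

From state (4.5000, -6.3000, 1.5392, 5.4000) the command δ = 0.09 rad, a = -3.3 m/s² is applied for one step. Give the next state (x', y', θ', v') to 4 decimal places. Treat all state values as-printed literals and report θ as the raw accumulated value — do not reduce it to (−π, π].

x' = 4.5000 + 5.4000·cos(1.5392)·0.05 = 4.5085
y' = -6.3000 + 5.4000·sin(1.5392)·0.05 = -6.0301
θ' = 1.5392 + (5.4000/2.0)·tan(0.09)·0.05 = 1.5514
v' = 5.4000 − 3.3000·0.05 = 5.2350

(4.5085, -6.0301, 1.5514, 5.2350)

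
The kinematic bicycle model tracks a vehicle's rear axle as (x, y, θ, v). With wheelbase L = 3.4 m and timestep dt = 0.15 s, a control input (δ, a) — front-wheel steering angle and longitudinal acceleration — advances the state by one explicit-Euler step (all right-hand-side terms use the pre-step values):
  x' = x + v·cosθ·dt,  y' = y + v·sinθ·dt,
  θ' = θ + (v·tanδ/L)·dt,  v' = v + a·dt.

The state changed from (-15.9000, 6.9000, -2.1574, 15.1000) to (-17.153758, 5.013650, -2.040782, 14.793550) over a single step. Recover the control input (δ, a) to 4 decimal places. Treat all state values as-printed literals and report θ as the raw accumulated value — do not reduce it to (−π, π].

a = (v'−v)/dt = (-0.306450)/0.15 = -2.0430
Δθ = θ'−θ = 0.116618;  (v·dt/L) = 15.1000·0.15/3.4 = 0.666176
tan δ = Δθ·L/(v·dt) = 0.175056  →  δ = 0.1733

δ = 0.1733, a = -2.0430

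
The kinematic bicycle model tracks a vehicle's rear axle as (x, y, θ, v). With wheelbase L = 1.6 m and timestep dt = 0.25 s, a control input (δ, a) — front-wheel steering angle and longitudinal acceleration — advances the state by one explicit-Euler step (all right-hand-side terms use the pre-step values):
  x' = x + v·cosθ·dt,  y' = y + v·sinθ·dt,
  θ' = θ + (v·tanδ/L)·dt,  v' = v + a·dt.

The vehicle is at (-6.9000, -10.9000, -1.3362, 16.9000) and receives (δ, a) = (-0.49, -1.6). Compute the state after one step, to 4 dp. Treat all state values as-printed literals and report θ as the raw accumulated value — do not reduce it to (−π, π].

x' = -6.9000 + 16.9000·cos(-1.3362)·0.25 = -5.9179
y' = -10.9000 + 16.9000·sin(-1.3362)·0.25 = -15.0093
θ' = -1.3362 + (16.9000/1.6)·tan(-0.49)·0.25 = -2.7447
v' = 16.9000 − 1.6000·0.25 = 16.5000

(-5.9179, -15.0093, -2.7447, 16.5000)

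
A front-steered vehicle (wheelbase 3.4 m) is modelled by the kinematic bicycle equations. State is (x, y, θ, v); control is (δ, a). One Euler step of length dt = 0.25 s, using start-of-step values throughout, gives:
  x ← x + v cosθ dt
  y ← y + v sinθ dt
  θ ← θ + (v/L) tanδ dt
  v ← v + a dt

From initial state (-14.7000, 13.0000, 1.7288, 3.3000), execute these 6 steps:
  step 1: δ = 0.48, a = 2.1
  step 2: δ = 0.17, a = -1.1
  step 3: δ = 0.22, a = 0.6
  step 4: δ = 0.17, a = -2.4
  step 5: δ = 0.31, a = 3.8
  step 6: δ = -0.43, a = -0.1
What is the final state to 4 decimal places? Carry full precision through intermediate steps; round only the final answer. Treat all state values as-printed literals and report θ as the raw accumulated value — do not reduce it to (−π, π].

(-16.5637, 18.0119, 1.9449, 4.0250)

after step 1 (δ=0.48, a=2.1): (-14.829811, 13.814723, 1.855125, 3.825000)
after step 2 (δ=0.17, a=-1.1): (-15.098052, 14.732580, 1.903403, 3.550000)
after step 3 (δ=0.22, a=0.6): (-15.387828, 15.571440, 1.961774, 3.700000)
after step 4 (δ=0.17, a=-2.4): (-15.740339, 16.426637, 2.008475, 3.100000)
after step 5 (δ=0.31, a=3.8): (-16.068813, 17.128584, 2.081491, 4.050000)
after step 6 (δ=-0.43, a=-0.1): (-16.563706, 18.011894, 1.944916, 4.025000)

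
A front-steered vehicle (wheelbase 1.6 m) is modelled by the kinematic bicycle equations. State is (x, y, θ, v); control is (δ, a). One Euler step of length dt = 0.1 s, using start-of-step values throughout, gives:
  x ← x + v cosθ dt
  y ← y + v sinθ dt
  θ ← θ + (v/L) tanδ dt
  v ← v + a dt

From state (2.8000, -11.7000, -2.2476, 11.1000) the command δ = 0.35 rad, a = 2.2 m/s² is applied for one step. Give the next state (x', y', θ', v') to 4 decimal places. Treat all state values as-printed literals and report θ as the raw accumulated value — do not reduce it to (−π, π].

x' = 2.8000 + 11.1000·cos(-2.2476)·0.1 = 2.1048
y' = -11.7000 + 11.1000·sin(-2.2476)·0.1 = -12.5653
θ' = -2.2476 + (11.1000/1.6)·tan(0.35)·0.1 = -1.9944
v' = 11.1000 + 2.2000·0.1 = 11.3200

(2.1048, -12.5653, -1.9944, 11.3200)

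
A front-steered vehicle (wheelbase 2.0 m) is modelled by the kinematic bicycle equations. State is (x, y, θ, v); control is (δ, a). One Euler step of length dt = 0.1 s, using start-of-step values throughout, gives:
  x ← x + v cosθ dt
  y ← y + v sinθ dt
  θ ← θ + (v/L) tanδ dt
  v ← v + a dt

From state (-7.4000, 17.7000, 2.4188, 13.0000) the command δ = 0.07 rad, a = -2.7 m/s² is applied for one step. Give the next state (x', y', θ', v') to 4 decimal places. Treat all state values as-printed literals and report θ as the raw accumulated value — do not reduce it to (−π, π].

x' = -7.4000 + 13.0000·cos(2.4188)·0.1 = -8.3749
y' = 17.7000 + 13.0000·sin(2.4188)·0.1 = 18.5599
θ' = 2.4188 + (13.0000/2.0)·tan(0.07)·0.1 = 2.4644
v' = 13.0000 − 2.7000·0.1 = 12.7300

(-8.3749, 18.5599, 2.4644, 12.7300)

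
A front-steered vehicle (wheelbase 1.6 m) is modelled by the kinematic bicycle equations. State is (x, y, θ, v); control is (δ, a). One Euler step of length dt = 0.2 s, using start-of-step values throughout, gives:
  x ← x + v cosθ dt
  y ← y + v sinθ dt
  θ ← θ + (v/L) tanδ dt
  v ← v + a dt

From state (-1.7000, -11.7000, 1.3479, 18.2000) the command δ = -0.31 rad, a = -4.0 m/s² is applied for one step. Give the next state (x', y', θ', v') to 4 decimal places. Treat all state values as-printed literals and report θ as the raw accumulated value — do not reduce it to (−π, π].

x' = -1.7000 + 18.2000·cos(1.3479)·0.2 = -0.8954
y' = -11.7000 + 18.2000·sin(1.3479)·0.2 = -8.1500
θ' = 1.3479 + (18.2000/1.6)·tan(-0.31)·0.2 = 0.6192
v' = 18.2000 − 4.0000·0.2 = 17.4000

(-0.8954, -8.1500, 0.6192, 17.4000)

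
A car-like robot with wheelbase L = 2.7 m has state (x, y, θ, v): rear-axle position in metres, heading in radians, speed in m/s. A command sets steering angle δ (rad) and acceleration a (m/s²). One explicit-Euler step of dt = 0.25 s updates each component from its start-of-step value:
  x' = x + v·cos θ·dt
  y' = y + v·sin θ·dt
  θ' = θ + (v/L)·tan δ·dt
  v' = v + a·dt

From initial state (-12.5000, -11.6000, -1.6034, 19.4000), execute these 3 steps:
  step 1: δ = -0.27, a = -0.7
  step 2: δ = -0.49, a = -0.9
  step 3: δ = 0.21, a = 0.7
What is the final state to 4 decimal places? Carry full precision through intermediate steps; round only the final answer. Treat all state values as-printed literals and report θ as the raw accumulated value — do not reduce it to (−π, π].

(-19.8169, -21.0293, -2.6750, 19.1750)

after step 1 (δ=-0.27, a=-0.7): (-12.658100, -16.447422, -2.100540, 19.225000)
after step 2 (δ=-0.49, a=-0.9): (-15.086755, -20.594913, -3.050020, 19.000000)
after step 3 (δ=0.21, a=0.7): (-19.816853, -21.029275, -2.675047, 19.175000)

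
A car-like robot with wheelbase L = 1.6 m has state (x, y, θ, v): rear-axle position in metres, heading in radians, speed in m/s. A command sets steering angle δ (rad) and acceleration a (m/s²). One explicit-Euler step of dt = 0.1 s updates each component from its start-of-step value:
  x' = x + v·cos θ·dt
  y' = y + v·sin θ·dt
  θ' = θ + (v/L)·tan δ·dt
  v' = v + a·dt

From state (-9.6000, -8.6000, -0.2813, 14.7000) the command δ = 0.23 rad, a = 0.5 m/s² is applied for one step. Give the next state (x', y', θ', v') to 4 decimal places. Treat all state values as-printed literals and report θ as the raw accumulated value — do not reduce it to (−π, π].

x' = -9.6000 + 14.7000·cos(-0.2813)·0.1 = -8.1878
y' = -8.6000 + 14.7000·sin(-0.2813)·0.1 = -9.0081
θ' = -0.2813 + (14.7000/1.6)·tan(0.23)·0.1 = -0.0662
v' = 14.7000 + 0.5000·0.1 = 14.7500

(-8.1878, -9.0081, -0.0662, 14.7500)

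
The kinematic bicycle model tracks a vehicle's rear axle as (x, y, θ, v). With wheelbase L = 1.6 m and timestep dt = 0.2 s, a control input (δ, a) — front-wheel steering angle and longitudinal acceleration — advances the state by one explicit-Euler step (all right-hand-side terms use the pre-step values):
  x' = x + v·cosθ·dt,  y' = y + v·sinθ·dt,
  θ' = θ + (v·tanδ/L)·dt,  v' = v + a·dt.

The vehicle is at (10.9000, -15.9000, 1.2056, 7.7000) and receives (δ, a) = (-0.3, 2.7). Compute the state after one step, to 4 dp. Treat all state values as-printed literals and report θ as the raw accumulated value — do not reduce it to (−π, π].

x' = 10.9000 + 7.7000·cos(1.2056)·0.2 = 11.4500
y' = -15.9000 + 7.7000·sin(1.2056)·0.2 = -14.4616
θ' = 1.2056 + (7.7000/1.6)·tan(-0.3)·0.2 = 0.9079
v' = 7.7000 + 2.7000·0.2 = 8.2400

(11.4500, -14.4616, 0.9079, 8.2400)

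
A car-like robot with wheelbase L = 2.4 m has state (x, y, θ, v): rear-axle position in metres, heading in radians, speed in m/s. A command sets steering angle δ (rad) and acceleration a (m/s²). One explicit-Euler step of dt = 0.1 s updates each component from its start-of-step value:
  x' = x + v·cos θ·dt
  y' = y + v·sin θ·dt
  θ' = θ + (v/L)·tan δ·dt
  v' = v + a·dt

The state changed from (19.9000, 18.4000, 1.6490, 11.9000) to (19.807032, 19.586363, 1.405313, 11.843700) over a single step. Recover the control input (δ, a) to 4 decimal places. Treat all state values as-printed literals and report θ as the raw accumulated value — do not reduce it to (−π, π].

a = (v'−v)/dt = (-0.056300)/0.1 = -0.5630
Δθ = θ'−θ = -0.243687;  (v·dt/L) = 11.9000·0.1/2.4 = 0.495833
tan δ = Δθ·L/(v·dt) = -0.491470  →  δ = -0.4568

δ = -0.4568, a = -0.5630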